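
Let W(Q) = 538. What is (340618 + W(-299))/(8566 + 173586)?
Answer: 85289/45538 ≈ 1.8729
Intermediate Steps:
(340618 + W(-299))/(8566 + 173586) = (340618 + 538)/(8566 + 173586) = 341156/182152 = 341156*(1/182152) = 85289/45538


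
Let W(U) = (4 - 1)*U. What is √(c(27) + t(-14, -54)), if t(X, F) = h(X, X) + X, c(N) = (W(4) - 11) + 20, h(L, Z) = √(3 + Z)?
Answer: √(7 + I*√11) ≈ 2.7153 + 0.61072*I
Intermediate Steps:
W(U) = 3*U
c(N) = 21 (c(N) = (3*4 - 11) + 20 = (12 - 11) + 20 = 1 + 20 = 21)
t(X, F) = X + √(3 + X) (t(X, F) = √(3 + X) + X = X + √(3 + X))
√(c(27) + t(-14, -54)) = √(21 + (-14 + √(3 - 14))) = √(21 + (-14 + √(-11))) = √(21 + (-14 + I*√11)) = √(7 + I*√11)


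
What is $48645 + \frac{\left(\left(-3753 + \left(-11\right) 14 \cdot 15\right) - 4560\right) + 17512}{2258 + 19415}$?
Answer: $\frac{1054289974}{21673} \approx 48645.0$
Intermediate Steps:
$48645 + \frac{\left(\left(-3753 + \left(-11\right) 14 \cdot 15\right) - 4560\right) + 17512}{2258 + 19415} = 48645 + \frac{\left(\left(-3753 - 2310\right) - 4560\right) + 17512}{21673} = 48645 + \left(\left(\left(-3753 - 2310\right) - 4560\right) + 17512\right) \frac{1}{21673} = 48645 + \left(\left(-6063 - 4560\right) + 17512\right) \frac{1}{21673} = 48645 + \left(-10623 + 17512\right) \frac{1}{21673} = 48645 + 6889 \cdot \frac{1}{21673} = 48645 + \frac{6889}{21673} = \frac{1054289974}{21673}$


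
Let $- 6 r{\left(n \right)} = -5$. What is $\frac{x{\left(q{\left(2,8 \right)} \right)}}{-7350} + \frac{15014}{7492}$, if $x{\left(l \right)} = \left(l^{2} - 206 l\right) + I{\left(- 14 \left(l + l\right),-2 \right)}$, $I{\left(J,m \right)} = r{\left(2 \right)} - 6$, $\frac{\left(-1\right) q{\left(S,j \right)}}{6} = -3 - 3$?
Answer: $\frac{234363973}{82599300} \approx 2.8374$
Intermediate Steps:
$q{\left(S,j \right)} = 36$ ($q{\left(S,j \right)} = - 6 \left(-3 - 3\right) = \left(-6\right) \left(-6\right) = 36$)
$r{\left(n \right)} = \frac{5}{6}$ ($r{\left(n \right)} = \left(- \frac{1}{6}\right) \left(-5\right) = \frac{5}{6}$)
$I{\left(J,m \right)} = - \frac{31}{6}$ ($I{\left(J,m \right)} = \frac{5}{6} - 6 = - \frac{31}{6}$)
$x{\left(l \right)} = - \frac{31}{6} + l^{2} - 206 l$ ($x{\left(l \right)} = \left(l^{2} - 206 l\right) - \frac{31}{6} = - \frac{31}{6} + l^{2} - 206 l$)
$\frac{x{\left(q{\left(2,8 \right)} \right)}}{-7350} + \frac{15014}{7492} = \frac{- \frac{31}{6} + 36^{2} - 7416}{-7350} + \frac{15014}{7492} = \left(- \frac{31}{6} + 1296 - 7416\right) \left(- \frac{1}{7350}\right) + 15014 \cdot \frac{1}{7492} = \left(- \frac{36751}{6}\right) \left(- \frac{1}{7350}\right) + \frac{7507}{3746} = \frac{36751}{44100} + \frac{7507}{3746} = \frac{234363973}{82599300}$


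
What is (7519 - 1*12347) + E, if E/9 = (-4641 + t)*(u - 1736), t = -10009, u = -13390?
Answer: 1994358272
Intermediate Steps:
E = 1994363100 (E = 9*((-4641 - 10009)*(-13390 - 1736)) = 9*(-14650*(-15126)) = 9*221595900 = 1994363100)
(7519 - 1*12347) + E = (7519 - 1*12347) + 1994363100 = (7519 - 12347) + 1994363100 = -4828 + 1994363100 = 1994358272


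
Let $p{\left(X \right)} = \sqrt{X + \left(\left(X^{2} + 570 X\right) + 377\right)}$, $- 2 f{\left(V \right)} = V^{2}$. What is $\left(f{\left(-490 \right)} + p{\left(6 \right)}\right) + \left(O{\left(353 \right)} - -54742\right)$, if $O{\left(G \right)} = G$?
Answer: $-64955 + \sqrt{3839} \approx -64893.0$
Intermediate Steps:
$f{\left(V \right)} = - \frac{V^{2}}{2}$
$p{\left(X \right)} = \sqrt{377 + X^{2} + 571 X}$ ($p{\left(X \right)} = \sqrt{X + \left(377 + X^{2} + 570 X\right)} = \sqrt{377 + X^{2} + 571 X}$)
$\left(f{\left(-490 \right)} + p{\left(6 \right)}\right) + \left(O{\left(353 \right)} - -54742\right) = \left(- \frac{\left(-490\right)^{2}}{2} + \sqrt{377 + 6^{2} + 571 \cdot 6}\right) + \left(353 - -54742\right) = \left(\left(- \frac{1}{2}\right) 240100 + \sqrt{377 + 36 + 3426}\right) + \left(353 + 54742\right) = \left(-120050 + \sqrt{3839}\right) + 55095 = -64955 + \sqrt{3839}$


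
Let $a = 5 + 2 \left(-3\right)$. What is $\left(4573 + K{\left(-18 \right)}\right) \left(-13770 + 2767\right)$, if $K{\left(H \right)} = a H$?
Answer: $-50514773$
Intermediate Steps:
$a = -1$ ($a = 5 - 6 = -1$)
$K{\left(H \right)} = - H$
$\left(4573 + K{\left(-18 \right)}\right) \left(-13770 + 2767\right) = \left(4573 - -18\right) \left(-13770 + 2767\right) = \left(4573 + 18\right) \left(-11003\right) = 4591 \left(-11003\right) = -50514773$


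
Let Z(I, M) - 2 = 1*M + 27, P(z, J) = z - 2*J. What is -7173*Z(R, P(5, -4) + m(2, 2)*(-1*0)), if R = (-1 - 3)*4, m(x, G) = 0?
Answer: -301266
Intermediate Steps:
R = -16 (R = -4*4 = -16)
Z(I, M) = 29 + M (Z(I, M) = 2 + (1*M + 27) = 2 + (M + 27) = 2 + (27 + M) = 29 + M)
-7173*Z(R, P(5, -4) + m(2, 2)*(-1*0)) = -7173*(29 + ((5 - 2*(-4)) + 0*(-1*0))) = -7173*(29 + ((5 + 8) + 0*0)) = -7173*(29 + (13 + 0)) = -7173*(29 + 13) = -7173*42 = -301266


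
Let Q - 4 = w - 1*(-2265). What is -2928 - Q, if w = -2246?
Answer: -2951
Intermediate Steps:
Q = 23 (Q = 4 + (-2246 - 1*(-2265)) = 4 + (-2246 + 2265) = 4 + 19 = 23)
-2928 - Q = -2928 - 1*23 = -2928 - 23 = -2951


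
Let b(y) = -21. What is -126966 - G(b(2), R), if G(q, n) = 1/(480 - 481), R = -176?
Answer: -126965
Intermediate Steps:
G(q, n) = -1 (G(q, n) = 1/(-1) = -1)
-126966 - G(b(2), R) = -126966 - 1*(-1) = -126966 + 1 = -126965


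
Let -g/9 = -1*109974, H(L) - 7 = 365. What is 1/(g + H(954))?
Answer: 1/990138 ≈ 1.0100e-6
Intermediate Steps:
H(L) = 372 (H(L) = 7 + 365 = 372)
g = 989766 (g = -(-9)*109974 = -9*(-109974) = 989766)
1/(g + H(954)) = 1/(989766 + 372) = 1/990138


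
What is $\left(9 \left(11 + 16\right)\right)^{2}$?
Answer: $59049$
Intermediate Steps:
$\left(9 \left(11 + 16\right)\right)^{2} = \left(9 \cdot 27\right)^{2} = 243^{2} = 59049$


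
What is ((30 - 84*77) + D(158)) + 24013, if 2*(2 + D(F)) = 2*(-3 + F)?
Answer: 17728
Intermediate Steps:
D(F) = -5 + F (D(F) = -2 + (2*(-3 + F))/2 = -2 + (-6 + 2*F)/2 = -2 + (-3 + F) = -5 + F)
((30 - 84*77) + D(158)) + 24013 = ((30 - 84*77) + (-5 + 158)) + 24013 = ((30 - 6468) + 153) + 24013 = (-6438 + 153) + 24013 = -6285 + 24013 = 17728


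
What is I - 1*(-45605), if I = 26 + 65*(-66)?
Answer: 41341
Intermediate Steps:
I = -4264 (I = 26 - 4290 = -4264)
I - 1*(-45605) = -4264 - 1*(-45605) = -4264 + 45605 = 41341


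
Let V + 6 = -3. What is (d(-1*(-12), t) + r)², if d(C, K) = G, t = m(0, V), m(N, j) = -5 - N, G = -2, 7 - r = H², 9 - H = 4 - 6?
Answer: 13456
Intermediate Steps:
V = -9 (V = -6 - 3 = -9)
H = 11 (H = 9 - (4 - 6) = 9 - 1*(-2) = 9 + 2 = 11)
r = -114 (r = 7 - 1*11² = 7 - 1*121 = 7 - 121 = -114)
t = -5 (t = -5 - 1*0 = -5 + 0 = -5)
d(C, K) = -2
(d(-1*(-12), t) + r)² = (-2 - 114)² = (-116)² = 13456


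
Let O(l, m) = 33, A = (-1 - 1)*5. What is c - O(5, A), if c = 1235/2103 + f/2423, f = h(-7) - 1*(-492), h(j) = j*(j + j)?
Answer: -163920602/5095569 ≈ -32.169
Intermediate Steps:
A = -10 (A = -2*5 = -10)
h(j) = 2*j**2 (h(j) = j*(2*j) = 2*j**2)
f = 590 (f = 2*(-7)**2 - 1*(-492) = 2*49 + 492 = 98 + 492 = 590)
c = 4233175/5095569 (c = 1235/2103 + 590/2423 = 4233175/5095569 ≈ 0.83076)
c - O(5, A) = 4233175/5095569 - 1*33 = 4233175/5095569 - 33 = -163920602/5095569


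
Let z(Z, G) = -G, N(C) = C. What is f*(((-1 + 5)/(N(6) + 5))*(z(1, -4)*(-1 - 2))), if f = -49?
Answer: 2352/11 ≈ 213.82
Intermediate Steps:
f*(((-1 + 5)/(N(6) + 5))*(z(1, -4)*(-1 - 2))) = -49*(-1 + 5)/(6 + 5)*(-1*(-4))*(-1 - 2) = -49*4/11*4*(-3) = -49*4*(1/11)*(-12) = -196*(-12)/11 = -49*(-48/11) = 2352/11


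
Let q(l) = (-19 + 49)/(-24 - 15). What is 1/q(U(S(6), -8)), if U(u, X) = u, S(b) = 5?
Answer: -13/10 ≈ -1.3000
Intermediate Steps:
q(l) = -10/13 (q(l) = 30/(-39) = 30*(-1/39) = -10/13)
1/q(U(S(6), -8)) = 1/(-10/13) = -13/10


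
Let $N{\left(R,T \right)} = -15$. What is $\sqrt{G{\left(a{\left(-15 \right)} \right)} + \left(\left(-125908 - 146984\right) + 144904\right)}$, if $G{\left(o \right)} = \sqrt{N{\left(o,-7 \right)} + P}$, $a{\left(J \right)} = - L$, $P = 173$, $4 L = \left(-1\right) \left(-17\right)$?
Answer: $\sqrt{-127988 + \sqrt{158}} \approx 357.74 i$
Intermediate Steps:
$L = \frac{17}{4}$ ($L = \frac{\left(-1\right) \left(-17\right)}{4} = \frac{1}{4} \cdot 17 = \frac{17}{4} \approx 4.25$)
$a{\left(J \right)} = - \frac{17}{4}$ ($a{\left(J \right)} = \left(-1\right) \frac{17}{4} = - \frac{17}{4}$)
$G{\left(o \right)} = \sqrt{158}$ ($G{\left(o \right)} = \sqrt{-15 + 173} = \sqrt{158}$)
$\sqrt{G{\left(a{\left(-15 \right)} \right)} + \left(\left(-125908 - 146984\right) + 144904\right)} = \sqrt{\sqrt{158} + \left(\left(-125908 - 146984\right) + 144904\right)} = \sqrt{\sqrt{158} + \left(-272892 + 144904\right)} = \sqrt{\sqrt{158} - 127988} = \sqrt{-127988 + \sqrt{158}}$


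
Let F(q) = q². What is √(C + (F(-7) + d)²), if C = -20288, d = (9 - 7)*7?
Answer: I*√16319 ≈ 127.75*I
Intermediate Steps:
d = 14 (d = 2*7 = 14)
√(C + (F(-7) + d)²) = √(-20288 + ((-7)² + 14)²) = √(-20288 + (49 + 14)²) = √(-20288 + 63²) = √(-20288 + 3969) = √(-16319) = I*√16319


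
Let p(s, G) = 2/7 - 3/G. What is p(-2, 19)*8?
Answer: 136/133 ≈ 1.0226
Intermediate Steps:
p(s, G) = 2/7 - 3/G (p(s, G) = 2*(⅐) - 3/G = 2/7 - 3/G)
p(-2, 19)*8 = (2/7 - 3/19)*8 = (17/133)*8 = 136/133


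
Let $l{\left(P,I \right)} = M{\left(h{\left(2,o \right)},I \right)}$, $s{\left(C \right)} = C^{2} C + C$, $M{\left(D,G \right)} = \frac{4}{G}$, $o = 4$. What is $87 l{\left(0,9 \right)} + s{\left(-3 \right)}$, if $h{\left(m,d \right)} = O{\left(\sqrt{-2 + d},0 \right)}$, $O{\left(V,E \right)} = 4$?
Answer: $\frac{26}{3} \approx 8.6667$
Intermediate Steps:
$h{\left(m,d \right)} = 4$
$s{\left(C \right)} = C + C^{3}$ ($s{\left(C \right)} = C^{3} + C = C + C^{3}$)
$l{\left(P,I \right)} = \frac{4}{I}$
$87 l{\left(0,9 \right)} + s{\left(-3 \right)} = 87 \cdot \frac{4}{9} + \left(-3 + \left(-3\right)^{3}\right) = 87 \cdot 4 \cdot \frac{1}{9} - 30 = 87 \cdot \frac{4}{9} - 30 = \frac{116}{3} - 30 = \frac{26}{3}$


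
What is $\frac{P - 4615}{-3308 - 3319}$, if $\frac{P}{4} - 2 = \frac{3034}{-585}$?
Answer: $\frac{2707231}{3876795} \approx 0.69832$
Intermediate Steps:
$P = - \frac{7456}{585}$ ($P = 8 + 4 \frac{3034}{-585} = 8 + 4 \cdot 3034 \left(- \frac{1}{585}\right) = 8 + 4 \left(- \frac{3034}{585}\right) = 8 - \frac{12136}{585} = - \frac{7456}{585} \approx -12.745$)
$\frac{P - 4615}{-3308 - 3319} = \frac{- \frac{7456}{585} - 4615}{-3308 - 3319} = - \frac{2707231}{585 \left(-6627\right)} = \left(- \frac{2707231}{585}\right) \left(- \frac{1}{6627}\right) = \frac{2707231}{3876795}$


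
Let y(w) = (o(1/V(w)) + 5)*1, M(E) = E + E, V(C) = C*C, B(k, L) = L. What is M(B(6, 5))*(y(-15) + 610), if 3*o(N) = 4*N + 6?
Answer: 832958/135 ≈ 6170.1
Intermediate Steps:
V(C) = C²
M(E) = 2*E
o(N) = 2 + 4*N/3 (o(N) = (4*N + 6)/3 = (6 + 4*N)/3 = 2 + 4*N/3)
y(w) = 7 + 4/(3*w²) (y(w) = ((2 + 4/(3*(w²))) + 5)*1 = ((2 + 4/(3*w²)) + 5)*1 = (7 + 4/(3*w²))*1 = 7 + 4/(3*w²))
M(B(6, 5))*(y(-15) + 610) = (2*5)*((7 + (4/3)/(-15)²) + 610) = 10*((7 + (4/3)*(1/225)) + 610) = 10*((7 + 4/675) + 610) = 10*(4729/675 + 610) = 10*(416479/675) = 832958/135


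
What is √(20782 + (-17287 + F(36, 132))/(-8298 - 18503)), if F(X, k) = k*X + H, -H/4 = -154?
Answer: 7*√304650960349/26801 ≈ 144.16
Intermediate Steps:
H = 616 (H = -4*(-154) = 616)
F(X, k) = 616 + X*k (F(X, k) = k*X + 616 = X*k + 616 = 616 + X*k)
√(20782 + (-17287 + F(36, 132))/(-8298 - 18503)) = √(20782 + (-17287 + (616 + 36*132))/(-8298 - 18503)) = √(20782 + (-17287 + (616 + 4752))/(-26801)) = √(20782 + (-17287 + 5368)*(-1/26801)) = √(20782 - 11919*(-1/26801)) = √(20782 + 11919/26801) = √(556990301/26801) = 7*√304650960349/26801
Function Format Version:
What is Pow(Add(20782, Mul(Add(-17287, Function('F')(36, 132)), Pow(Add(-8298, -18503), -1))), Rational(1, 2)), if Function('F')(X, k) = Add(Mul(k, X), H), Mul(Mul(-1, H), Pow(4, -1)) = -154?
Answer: Mul(Rational(7, 26801), Pow(304650960349, Rational(1, 2))) ≈ 144.16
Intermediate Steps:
H = 616 (H = Mul(-4, -154) = 616)
Function('F')(X, k) = Add(616, Mul(X, k)) (Function('F')(X, k) = Add(Mul(k, X), 616) = Add(Mul(X, k), 616) = Add(616, Mul(X, k)))
Pow(Add(20782, Mul(Add(-17287, Function('F')(36, 132)), Pow(Add(-8298, -18503), -1))), Rational(1, 2)) = Pow(Add(20782, Mul(Add(-17287, Add(616, Mul(36, 132))), Pow(Add(-8298, -18503), -1))), Rational(1, 2)) = Pow(Add(20782, Mul(Add(-17287, Add(616, 4752)), Pow(-26801, -1))), Rational(1, 2)) = Pow(Add(20782, Mul(Add(-17287, 5368), Rational(-1, 26801))), Rational(1, 2)) = Pow(Add(20782, Mul(-11919, Rational(-1, 26801))), Rational(1, 2)) = Pow(Add(20782, Rational(11919, 26801)), Rational(1, 2)) = Pow(Rational(556990301, 26801), Rational(1, 2)) = Mul(Rational(7, 26801), Pow(304650960349, Rational(1, 2)))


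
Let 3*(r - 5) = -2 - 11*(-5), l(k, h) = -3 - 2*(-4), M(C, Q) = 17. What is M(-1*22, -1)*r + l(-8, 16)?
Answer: 1171/3 ≈ 390.33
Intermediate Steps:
l(k, h) = 5 (l(k, h) = -3 + 8 = 5)
r = 68/3 (r = 5 + (-2 - 11*(-5))/3 = 5 + (-2 + 55)/3 = 5 + (1/3)*53 = 5 + 53/3 = 68/3 ≈ 22.667)
M(-1*22, -1)*r + l(-8, 16) = 17*(68/3) + 5 = 1156/3 + 5 = 1171/3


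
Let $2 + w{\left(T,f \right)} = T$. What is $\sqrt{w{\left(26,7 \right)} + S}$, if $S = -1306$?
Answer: $i \sqrt{1282} \approx 35.805 i$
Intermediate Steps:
$w{\left(T,f \right)} = -2 + T$
$\sqrt{w{\left(26,7 \right)} + S} = \sqrt{\left(-2 + 26\right) - 1306} = \sqrt{24 - 1306} = \sqrt{-1282} = i \sqrt{1282}$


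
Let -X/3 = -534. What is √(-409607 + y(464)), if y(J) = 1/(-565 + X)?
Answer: I*√440478668946/1037 ≈ 640.01*I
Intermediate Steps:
X = 1602 (X = -3*(-534) = 1602)
y(J) = 1/1037 (y(J) = 1/(-565 + 1602) = 1/1037)
√(-409607 + y(464)) = √(-409607 + 1/1037) = √(-424762458/1037) = I*√440478668946/1037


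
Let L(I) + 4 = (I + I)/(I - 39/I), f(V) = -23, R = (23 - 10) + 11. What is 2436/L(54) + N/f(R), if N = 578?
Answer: -13706107/10879 ≈ -1259.9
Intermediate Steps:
R = 24 (R = 13 + 11 = 24)
L(I) = -4 + 2*I/(I - 39/I) (L(I) = -4 + (I + I)/(I - 39/I) = -4 + (2*I)/(I - 39/I) = -4 + 2*I/(I - 39/I))
2436/L(54) + N/f(R) = 2436/((2*(78 - 1*54²)/(-39 + 54²))) + 578/(-23) = 2436/((2*(78 - 1*2916)/(-39 + 2916))) + 578*(-1/23) = 2436/((2*(78 - 2916)/2877)) - 578/23 = 2436/((2*(1/2877)*(-2838))) - 578/23 = 2436/(-1892/959) - 578/23 = 2436*(-959/1892) - 578/23 = -584031/473 - 578/23 = -13706107/10879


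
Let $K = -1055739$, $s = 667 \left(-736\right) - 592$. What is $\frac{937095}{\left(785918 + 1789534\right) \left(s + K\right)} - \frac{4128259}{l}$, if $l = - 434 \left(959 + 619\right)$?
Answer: $\frac{342718594996542533}{56854844712312339} \approx 6.028$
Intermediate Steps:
$s = -491504$ ($s = -490912 - 592 = -491504$)
$l = -684852$ ($l = \left(-434\right) 1578 = -684852$)
$\frac{937095}{\left(785918 + 1789534\right) \left(s + K\right)} - \frac{4128259}{l} = \frac{937095}{\left(785918 + 1789534\right) \left(-491504 - 1055739\right)} - \frac{4128259}{-684852} = \frac{937095}{2575452 \left(-1547243\right)} - - \frac{4128259}{684852} = \frac{937095}{-3984850078836} + \frac{4128259}{684852} = 937095 \left(- \frac{1}{3984850078836}\right) + \frac{4128259}{684852} = - \frac{312365}{1328283359612} + \frac{4128259}{684852} = \frac{342718594996542533}{56854844712312339}$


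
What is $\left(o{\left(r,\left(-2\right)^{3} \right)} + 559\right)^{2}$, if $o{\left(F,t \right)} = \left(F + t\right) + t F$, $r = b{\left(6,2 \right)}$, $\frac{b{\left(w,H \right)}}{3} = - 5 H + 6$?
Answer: $403225$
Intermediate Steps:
$b{\left(w,H \right)} = 18 - 15 H$ ($b{\left(w,H \right)} = 3 \left(- 5 H + 6\right) = 3 \left(6 - 5 H\right) = 18 - 15 H$)
$r = -12$ ($r = 18 - 30 = -12$)
$o{\left(F,t \right)} = F + t + F t$ ($o{\left(F,t \right)} = \left(F + t\right) + F t = F + t + F t$)
$\left(o{\left(r,\left(-2\right)^{3} \right)} + 559\right)^{2} = \left(\left(-12 + \left(-2\right)^{3} - 12 \left(-2\right)^{3}\right) + 559\right)^{2} = \left(\left(-12 - 8 - -96\right) + 559\right)^{2} = \left(\left(-12 - 8 + 96\right) + 559\right)^{2} = \left(76 + 559\right)^{2} = 635^{2} = 403225$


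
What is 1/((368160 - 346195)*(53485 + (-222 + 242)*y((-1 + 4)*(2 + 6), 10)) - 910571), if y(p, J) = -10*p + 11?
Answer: 1/1073287754 ≈ 9.3172e-10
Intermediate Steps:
y(p, J) = 11 - 10*p
1/((368160 - 346195)*(53485 + (-222 + 242)*y((-1 + 4)*(2 + 6), 10)) - 910571) = 1/((368160 - 346195)*(53485 + (-222 + 242)*(11 - 10*(-1 + 4)*(2 + 6))) - 910571) = 1/(21965*(53485 + 20*(11 - 30*8)) - 910571) = 1/(21965*(53485 + 20*(11 - 10*24)) - 910571) = 1/(21965*(53485 + 20*(11 - 240)) - 910571) = 1/(21965*(53485 + 20*(-229)) - 910571) = 1/(21965*(53485 - 4580) - 910571) = 1/(21965*48905 - 910571) = 1/(1074198325 - 910571) = 1/1073287754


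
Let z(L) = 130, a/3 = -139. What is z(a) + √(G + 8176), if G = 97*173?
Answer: 130 + 3*√2773 ≈ 287.98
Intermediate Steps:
a = -417 (a = 3*(-139) = -417)
G = 16781
z(a) + √(G + 8176) = 130 + √(16781 + 8176) = 130 + √24957 = 130 + 3*√2773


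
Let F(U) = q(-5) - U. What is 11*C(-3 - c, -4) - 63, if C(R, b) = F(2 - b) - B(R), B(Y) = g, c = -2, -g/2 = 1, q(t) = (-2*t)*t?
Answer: -657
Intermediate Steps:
q(t) = -2*t²
g = -2 (g = -2*1 = -2)
B(Y) = -2
F(U) = -50 - U (F(U) = -2*(-5)² - U = -2*25 - U = -50 - U)
C(R, b) = -50 + b (C(R, b) = (-50 - (2 - b)) - 1*(-2) = (-50 + (-2 + b)) + 2 = (-52 + b) + 2 = -50 + b)
11*C(-3 - c, -4) - 63 = 11*(-50 - 4) - 63 = 11*(-54) - 63 = -594 - 63 = -657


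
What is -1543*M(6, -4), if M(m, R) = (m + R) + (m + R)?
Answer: -6172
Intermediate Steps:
M(m, R) = 2*R + 2*m (M(m, R) = (R + m) + (R + m) = 2*R + 2*m)
-1543*M(6, -4) = -1543*(2*(-4) + 2*6) = -1543*(-8 + 12) = -1543*4 = -6172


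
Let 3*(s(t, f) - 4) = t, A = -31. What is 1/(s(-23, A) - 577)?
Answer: -3/1742 ≈ -0.0017222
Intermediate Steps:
s(t, f) = 4 + t/3
1/(s(-23, A) - 577) = 1/((4 + (1/3)*(-23)) - 577) = 1/((4 - 23/3) - 577) = 1/(-11/3 - 577) = 1/(-1742/3) = -3/1742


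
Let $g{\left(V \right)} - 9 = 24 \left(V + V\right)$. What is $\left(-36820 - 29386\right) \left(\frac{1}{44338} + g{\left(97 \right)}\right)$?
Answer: $- \frac{978131090059}{3167} \approx -3.0885 \cdot 10^{8}$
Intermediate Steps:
$g{\left(V \right)} = 9 + 48 V$ ($g{\left(V \right)} = 9 + 24 \left(V + V\right) = 9 + 24 \cdot 2 V = 9 + 48 V$)
$\left(-36820 - 29386\right) \left(\frac{1}{44338} + g{\left(97 \right)}\right) = \left(-36820 - 29386\right) \left(\frac{1}{44338} + \left(9 + 48 \cdot 97\right)\right) = - 66206 \left(\frac{1}{44338} + \left(9 + 4656\right)\right) = - 66206 \left(\frac{1}{44338} + 4665\right) = \left(-66206\right) \frac{206836771}{44338} = - \frac{978131090059}{3167}$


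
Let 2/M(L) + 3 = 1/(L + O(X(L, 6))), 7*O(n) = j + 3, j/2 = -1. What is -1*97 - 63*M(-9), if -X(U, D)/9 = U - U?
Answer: -10909/193 ≈ -56.523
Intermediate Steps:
j = -2 (j = 2*(-1) = -2)
X(U, D) = 0 (X(U, D) = -9*(U - U) = -9*0 = 0)
O(n) = ⅐ (O(n) = (-2 + 3)/7 = (⅐)*1 = ⅐)
M(L) = 2/(-3 + 1/(⅐ + L)) (M(L) = 2/(-3 + 1/(L + ⅐)) = 2/(-3 + 1/(⅐ + L)))
-1*97 - 63*M(-9) = -1*97 - 126*(-1 - 7*(-9))/(-4 + 21*(-9)) = -97 - 126*(-1 + 63)/(-4 - 189) = -97 - 126*62/(-193) = -97 - 126*(-1)*62/193 = -97 - 63*(-124/193) = -97 + 7812/193 = -10909/193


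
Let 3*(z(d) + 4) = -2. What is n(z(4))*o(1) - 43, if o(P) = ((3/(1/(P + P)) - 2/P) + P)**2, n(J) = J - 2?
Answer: -629/3 ≈ -209.67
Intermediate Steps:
z(d) = -14/3 (z(d) = -4 + (1/3)*(-2) = -4 - 2/3 = -14/3)
n(J) = -2 + J
o(P) = (-2/P + 7*P)**2 (o(P) = ((3/(1/(2*P)) - 2/P) + P)**2 = ((3/((1/(2*P))) - 2/P) + P)**2 = ((3*(2*P) - 2/P) + P)**2 = ((6*P - 2/P) + P)**2 = ((-2/P + 6*P) + P)**2 = (-2/P + 7*P)**2)
n(z(4))*o(1) - 43 = (-2 - 14/3)*((-2 + 7*1**2)**2/1**2) - 43 = -20*(-2 + 7*1)**2/3 - 43 = -20*(-2 + 7)**2/3 - 43 = -20*5**2/3 - 43 = -20*25/3 - 43 = -20/3*25 - 43 = -500/3 - 43 = -629/3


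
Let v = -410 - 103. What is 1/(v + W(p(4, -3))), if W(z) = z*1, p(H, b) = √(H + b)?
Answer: -1/512 ≈ -0.0019531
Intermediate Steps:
v = -513
W(z) = z
1/(v + W(p(4, -3))) = 1/(-513 + √(4 - 3)) = 1/(-513 + √1) = 1/(-513 + 1) = 1/(-512) = -1/512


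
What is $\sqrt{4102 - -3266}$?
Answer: $2 \sqrt{1842} \approx 85.837$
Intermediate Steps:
$\sqrt{4102 - -3266} = \sqrt{4102 + 3266} = \sqrt{7368} = 2 \sqrt{1842}$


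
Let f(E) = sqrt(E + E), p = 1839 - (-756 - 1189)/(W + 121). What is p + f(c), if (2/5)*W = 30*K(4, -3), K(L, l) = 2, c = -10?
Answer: 500314/271 + 2*I*sqrt(5) ≈ 1846.2 + 4.4721*I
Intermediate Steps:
W = 150 (W = 5*(30*2)/2 = (5/2)*60 = 150)
p = 500314/271 (p = 1839 - (-756 - 1189)/(150 + 121) = 1839 - (-1945)/271 = 1839 - 1*(-1945/271) = 1839 + 1945/271 = 500314/271 ≈ 1846.2)
f(E) = sqrt(2)*sqrt(E) (f(E) = sqrt(2*E) = sqrt(2)*sqrt(E))
p + f(c) = 500314/271 + sqrt(2)*sqrt(-10) = 500314/271 + sqrt(2)*(I*sqrt(10)) = 500314/271 + 2*I*sqrt(5)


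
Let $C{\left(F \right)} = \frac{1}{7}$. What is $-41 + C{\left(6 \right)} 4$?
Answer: $- \frac{283}{7} \approx -40.429$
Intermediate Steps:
$C{\left(F \right)} = \frac{1}{7}$
$-41 + C{\left(6 \right)} 4 = -41 + \frac{1}{7} \cdot 4 = -41 + \frac{4}{7} = - \frac{283}{7}$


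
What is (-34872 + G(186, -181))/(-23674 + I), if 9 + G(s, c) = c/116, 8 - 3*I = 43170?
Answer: 12139131/13245344 ≈ 0.91648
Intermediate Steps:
I = -43162/3 (I = 8/3 - 1/3*43170 = 8/3 - 14390 = -43162/3 ≈ -14387.)
G(s, c) = -9 + c/116
(-34872 + G(186, -181))/(-23674 + I) = (-34872 + (-9 + (1/116)*(-181)))/(-23674 - 43162/3) = (-34872 + (-9 - 181/116))/(-114184/3) = (-34872 - 1225/116)*(-3/114184) = -4046377/116*(-3/114184) = 12139131/13245344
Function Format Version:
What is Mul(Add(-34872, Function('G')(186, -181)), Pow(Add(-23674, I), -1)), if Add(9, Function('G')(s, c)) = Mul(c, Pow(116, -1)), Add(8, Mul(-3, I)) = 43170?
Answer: Rational(12139131, 13245344) ≈ 0.91648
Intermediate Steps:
I = Rational(-43162, 3) (I = Add(Rational(8, 3), Mul(Rational(-1, 3), 43170)) = Add(Rational(8, 3), -14390) = Rational(-43162, 3) ≈ -14387.)
Function('G')(s, c) = Add(-9, Mul(Rational(1, 116), c)) (Function('G')(s, c) = Add(-9, Mul(c, Pow(116, -1))) = Add(-9, Mul(c, Rational(1, 116))) = Add(-9, Mul(Rational(1, 116), c)))
Mul(Add(-34872, Function('G')(186, -181)), Pow(Add(-23674, I), -1)) = Mul(Add(-34872, Add(-9, Mul(Rational(1, 116), -181))), Pow(Add(-23674, Rational(-43162, 3)), -1)) = Mul(Add(-34872, Add(-9, Rational(-181, 116))), Pow(Rational(-114184, 3), -1)) = Mul(Add(-34872, Rational(-1225, 116)), Rational(-3, 114184)) = Mul(Rational(-4046377, 116), Rational(-3, 114184)) = Rational(12139131, 13245344)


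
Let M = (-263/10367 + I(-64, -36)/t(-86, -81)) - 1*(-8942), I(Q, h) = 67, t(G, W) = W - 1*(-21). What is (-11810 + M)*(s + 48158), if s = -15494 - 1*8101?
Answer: -6262385025061/88860 ≈ -7.0475e+7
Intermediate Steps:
t(G, W) = 21 + W (t(G, W) = W + 21 = 21 + W)
M = 5561392471/622020 (M = (-263/10367 + 67/(21 - 81)) - 1*(-8942) = (-263*1/10367 + 67/(-60)) + 8942 = (-263/10367 + 67*(-1/60)) + 8942 = (-263/10367 - 67/60) + 8942 = -710369/622020 + 8942 = 5561392471/622020 ≈ 8940.9)
s = -23595 (s = -15494 - 8101 = -23595)
(-11810 + M)*(s + 48158) = (-11810 + 5561392471/622020)*(-23595 + 48158) = -1784663729/622020*24563 = -6262385025061/88860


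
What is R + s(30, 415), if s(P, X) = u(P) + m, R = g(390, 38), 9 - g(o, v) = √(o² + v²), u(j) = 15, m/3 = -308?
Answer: -900 - 2*√38386 ≈ -1291.8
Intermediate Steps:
m = -924 (m = 3*(-308) = -924)
g(o, v) = 9 - √(o² + v²)
R = 9 - 2*√38386 (R = 9 - √(390² + 38²) = 9 - √(152100 + 1444) = 9 - √153544 = 9 - 2*√38386 ≈ -382.85)
s(P, X) = -909 (s(P, X) = 15 - 924 = -909)
R + s(30, 415) = (9 - 2*√38386) - 909 = -900 - 2*√38386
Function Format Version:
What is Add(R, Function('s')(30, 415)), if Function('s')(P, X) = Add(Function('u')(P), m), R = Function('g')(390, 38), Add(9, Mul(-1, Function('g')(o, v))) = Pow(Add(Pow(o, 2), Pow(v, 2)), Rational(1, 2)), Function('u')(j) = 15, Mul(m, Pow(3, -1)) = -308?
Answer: Add(-900, Mul(-2, Pow(38386, Rational(1, 2)))) ≈ -1291.8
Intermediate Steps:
m = -924 (m = Mul(3, -308) = -924)
Function('g')(o, v) = Add(9, Mul(-1, Pow(Add(Pow(o, 2), Pow(v, 2)), Rational(1, 2))))
R = Add(9, Mul(-2, Pow(38386, Rational(1, 2)))) (R = Add(9, Mul(-1, Pow(Add(Pow(390, 2), Pow(38, 2)), Rational(1, 2)))) = Add(9, Mul(-1, Pow(Add(152100, 1444), Rational(1, 2)))) = Add(9, Mul(-1, Pow(153544, Rational(1, 2)))) = Add(9, Mul(-1, Mul(2, Pow(38386, Rational(1, 2))))) = Add(9, Mul(-2, Pow(38386, Rational(1, 2)))) ≈ -382.85)
Function('s')(P, X) = -909 (Function('s')(P, X) = Add(15, -924) = -909)
Add(R, Function('s')(30, 415)) = Add(Add(9, Mul(-2, Pow(38386, Rational(1, 2)))), -909) = Add(-900, Mul(-2, Pow(38386, Rational(1, 2))))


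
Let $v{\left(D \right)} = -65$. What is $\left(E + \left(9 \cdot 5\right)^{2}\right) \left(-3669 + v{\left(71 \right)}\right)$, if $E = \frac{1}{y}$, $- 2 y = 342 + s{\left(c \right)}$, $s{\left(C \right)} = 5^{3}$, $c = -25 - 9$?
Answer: $- \frac{3531142982}{467} \approx -7.5613 \cdot 10^{6}$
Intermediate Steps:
$c = -34$ ($c = -25 - 9 = -34$)
$s{\left(C \right)} = 125$
$y = - \frac{467}{2}$ ($y = - \frac{342 + 125}{2} = \left(- \frac{1}{2}\right) 467 = - \frac{467}{2} \approx -233.5$)
$E = - \frac{2}{467}$ ($E = \frac{1}{- \frac{467}{2}} = - \frac{2}{467} \approx -0.0042827$)
$\left(E + \left(9 \cdot 5\right)^{2}\right) \left(-3669 + v{\left(71 \right)}\right) = \left(- \frac{2}{467} + \left(9 \cdot 5\right)^{2}\right) \left(-3669 - 65\right) = \left(- \frac{2}{467} + 45^{2}\right) \left(-3734\right) = \left(- \frac{2}{467} + 2025\right) \left(-3734\right) = \frac{945673}{467} \left(-3734\right) = - \frac{3531142982}{467}$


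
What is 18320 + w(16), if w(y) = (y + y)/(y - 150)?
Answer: 1227424/67 ≈ 18320.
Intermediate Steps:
w(y) = 2*y/(-150 + y) (w(y) = (2*y)/(-150 + y) = 2*y/(-150 + y))
18320 + w(16) = 18320 + 2*16/(-150 + 16) = 18320 + 2*16/(-134) = 18320 + 2*16*(-1/134) = 18320 - 16/67 = 1227424/67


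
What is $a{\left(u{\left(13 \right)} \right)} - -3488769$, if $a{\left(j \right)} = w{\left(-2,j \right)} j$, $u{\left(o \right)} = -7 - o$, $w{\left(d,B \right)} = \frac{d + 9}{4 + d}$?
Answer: $3488699$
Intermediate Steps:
$w{\left(d,B \right)} = \frac{9 + d}{4 + d}$
$a{\left(j \right)} = \frac{7 j}{2}$ ($a{\left(j \right)} = \frac{9 - 2}{4 - 2} j = \frac{1}{2} \cdot 7 j = \frac{7 j}{2}$)
$a{\left(u{\left(13 \right)} \right)} - -3488769 = \frac{7 \left(-7 - 13\right)}{2} - -3488769 = \frac{7 \left(-7 - 13\right)}{2} + 3488769 = \frac{7}{2} \left(-20\right) + 3488769 = -70 + 3488769 = 3488699$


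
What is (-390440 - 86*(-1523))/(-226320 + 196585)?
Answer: 259462/29735 ≈ 8.7258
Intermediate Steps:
(-390440 - 86*(-1523))/(-226320 + 196585) = (-390440 + 130978)/(-29735) = -259462*(-1/29735) = 259462/29735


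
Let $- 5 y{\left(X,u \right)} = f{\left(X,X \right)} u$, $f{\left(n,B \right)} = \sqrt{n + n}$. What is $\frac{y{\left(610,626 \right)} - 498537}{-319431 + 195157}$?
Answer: $\frac{498537}{124274} + \frac{626 \sqrt{305}}{310685} \approx 4.0468$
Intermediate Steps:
$f{\left(n,B \right)} = \sqrt{2} \sqrt{n}$ ($f{\left(n,B \right)} = \sqrt{2 n} = \sqrt{2} \sqrt{n}$)
$y{\left(X,u \right)} = - \frac{u \sqrt{2} \sqrt{X}}{5}$ ($y{\left(X,u \right)} = - \frac{\sqrt{2} \sqrt{X} u}{5} = - \frac{u \sqrt{2} \sqrt{X}}{5}$)
$\frac{y{\left(610,626 \right)} - 498537}{-319431 + 195157} = \frac{\left(- \frac{1}{5}\right) 626 \sqrt{2} \sqrt{610} - 498537}{-319431 + 195157} = \frac{- \frac{1252 \sqrt{305}}{5} - 498537}{-124274} = \left(-498537 - \frac{1252 \sqrt{305}}{5}\right) \left(- \frac{1}{124274}\right) = \frac{498537}{124274} + \frac{626 \sqrt{305}}{310685}$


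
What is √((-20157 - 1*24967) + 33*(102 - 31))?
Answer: I*√42781 ≈ 206.84*I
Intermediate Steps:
√((-20157 - 1*24967) + 33*(102 - 31)) = √((-20157 - 24967) + 33*71) = √(-45124 + 2343) = √(-42781) = I*√42781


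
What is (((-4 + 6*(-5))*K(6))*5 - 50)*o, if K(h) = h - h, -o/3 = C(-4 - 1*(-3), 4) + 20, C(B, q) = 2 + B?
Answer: 3150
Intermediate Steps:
o = -63 (o = -3*((2 + (-4 - 1*(-3))) + 20) = -3*((2 + (-4 + 3)) + 20) = -3*((2 - 1) + 20) = -3*(1 + 20) = -3*21 = -63)
K(h) = 0
(((-4 + 6*(-5))*K(6))*5 - 50)*o = (((-4 + 6*(-5))*0)*5 - 50)*(-63) = (((-4 - 30)*0)*5 - 50)*(-63) = (-34*0*5 - 50)*(-63) = (0*5 - 50)*(-63) = (0 - 50)*(-63) = -50*(-63) = 3150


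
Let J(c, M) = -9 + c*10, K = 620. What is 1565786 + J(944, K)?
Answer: 1575217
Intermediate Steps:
J(c, M) = -9 + 10*c
1565786 + J(944, K) = 1565786 + (-9 + 10*944) = 1565786 + (-9 + 9440) = 1565786 + 9431 = 1575217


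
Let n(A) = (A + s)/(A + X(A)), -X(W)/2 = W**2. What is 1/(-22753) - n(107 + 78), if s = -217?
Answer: -796361/1553233545 ≈ -0.00051271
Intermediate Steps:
X(W) = -2*W**2
n(A) = (-217 + A)/(A - 2*A**2) (n(A) = (A - 217)/(A - 2*A**2) = (-217 + A)/(A - 2*A**2))
1/(-22753) - n(107 + 78) = 1/(-22753) - (217 - (107 + 78))/((107 + 78)*(-1 + 2*(107 + 78))) = -1/22753 - (217 - 1*185)/(185*(-1 + 2*185)) = -1/22753 - (217 - 185)/(185*(-1 + 370)) = -1/22753 - 32/(185*369) = -1/22753 - 1*32/68265 = -1/22753 - 32/68265 = -796361/1553233545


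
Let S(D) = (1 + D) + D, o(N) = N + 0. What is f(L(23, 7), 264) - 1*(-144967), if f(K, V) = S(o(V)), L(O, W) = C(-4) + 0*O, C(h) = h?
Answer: 145496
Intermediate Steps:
o(N) = N
L(O, W) = -4 (L(O, W) = -4 + 0*O = -4 + 0 = -4)
S(D) = 1 + 2*D
f(K, V) = 1 + 2*V
f(L(23, 7), 264) - 1*(-144967) = (1 + 2*264) - 1*(-144967) = (1 + 528) + 144967 = 529 + 144967 = 145496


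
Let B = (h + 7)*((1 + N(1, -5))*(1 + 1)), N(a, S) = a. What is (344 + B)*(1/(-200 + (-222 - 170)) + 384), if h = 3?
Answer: 5455848/37 ≈ 1.4746e+5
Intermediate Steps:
B = 40 (B = (3 + 7)*((1 + 1)*(1 + 1)) = 10*(2*2) = 10*4 = 40)
(344 + B)*(1/(-200 + (-222 - 170)) + 384) = (344 + 40)*(1/(-200 + (-222 - 170)) + 384) = 384*(1/(-200 - 392) + 384) = 384*(1/(-592) + 384) = 384*(-1/592 + 384) = 384*(227327/592) = 5455848/37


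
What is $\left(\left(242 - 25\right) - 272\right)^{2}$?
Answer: $3025$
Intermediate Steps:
$\left(\left(242 - 25\right) - 272\right)^{2} = \left(217 - 272\right)^{2} = \left(-55\right)^{2} = 3025$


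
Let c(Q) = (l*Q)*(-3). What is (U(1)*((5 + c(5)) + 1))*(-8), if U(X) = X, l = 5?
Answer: 552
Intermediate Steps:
c(Q) = -15*Q (c(Q) = (5*Q)*(-3) = -15*Q)
(U(1)*((5 + c(5)) + 1))*(-8) = (1*((5 - 15*5) + 1))*(-8) = (1*((5 - 75) + 1))*(-8) = (1*(-70 + 1))*(-8) = (1*(-69))*(-8) = -69*(-8) = 552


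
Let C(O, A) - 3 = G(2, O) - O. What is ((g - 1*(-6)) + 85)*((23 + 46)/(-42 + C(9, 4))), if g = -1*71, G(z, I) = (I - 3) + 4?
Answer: -690/19 ≈ -36.316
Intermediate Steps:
G(z, I) = 1 + I (G(z, I) = (-3 + I) + 4 = 1 + I)
C(O, A) = 4 (C(O, A) = 3 + ((1 + O) - O) = 3 + 1 = 4)
g = -71
((g - 1*(-6)) + 85)*((23 + 46)/(-42 + C(9, 4))) = ((-71 - 1*(-6)) + 85)*((23 + 46)/(-42 + 4)) = ((-71 + 6) + 85)*(69/(-38)) = (-65 + 85)*(69*(-1/38)) = 20*(-69/38) = -690/19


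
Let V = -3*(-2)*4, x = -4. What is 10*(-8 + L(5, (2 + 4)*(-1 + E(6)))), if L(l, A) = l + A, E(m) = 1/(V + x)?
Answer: -87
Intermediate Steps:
V = 24 (V = 6*4 = 24)
E(m) = 1/20 (E(m) = 1/(24 - 4) = 1/20)
L(l, A) = A + l
10*(-8 + L(5, (2 + 4)*(-1 + E(6)))) = 10*(-8 + ((2 + 4)*(-1 + 1/20) + 5)) = 10*(-8 + (6*(-19/20) + 5)) = 10*(-8 + (-57/10 + 5)) = 10*(-8 - 7/10) = 10*(-87/10) = -87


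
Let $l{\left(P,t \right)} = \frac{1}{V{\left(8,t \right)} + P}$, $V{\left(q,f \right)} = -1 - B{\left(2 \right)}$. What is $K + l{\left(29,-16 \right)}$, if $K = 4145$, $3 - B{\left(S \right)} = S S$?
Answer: $\frac{120206}{29} \approx 4145.0$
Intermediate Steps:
$B{\left(S \right)} = 3 - S^{2}$ ($B{\left(S \right)} = 3 - S S = 3 - S^{2}$)
$V{\left(q,f \right)} = 0$ ($V{\left(q,f \right)} = -1 - \left(3 - 2^{2}\right) = -1 - \left(3 - 4\right) = -1 - -1 = -1 + 1 = 0$)
$l{\left(P,t \right)} = \frac{1}{P}$ ($l{\left(P,t \right)} = \frac{1}{0 + P} = \frac{1}{P}$)
$K + l{\left(29,-16 \right)} = 4145 + \frac{1}{29} = \frac{120206}{29}$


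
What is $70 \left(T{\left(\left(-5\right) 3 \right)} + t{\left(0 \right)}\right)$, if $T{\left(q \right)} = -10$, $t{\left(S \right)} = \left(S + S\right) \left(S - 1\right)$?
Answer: $-700$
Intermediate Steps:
$t{\left(S \right)} = 2 S \left(-1 + S\right)$
$70 \left(T{\left(\left(-5\right) 3 \right)} + t{\left(0 \right)}\right) = 70 \left(-10 + 2 \cdot 0 \left(-1 + 0\right)\right) = 70 \left(-10 + 2 \cdot 0 \left(-1\right)\right) = 70 \left(-10 + 0\right) = 70 \left(-10\right) = -700$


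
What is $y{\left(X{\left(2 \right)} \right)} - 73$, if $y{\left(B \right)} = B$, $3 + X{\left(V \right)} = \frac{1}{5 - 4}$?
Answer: $-75$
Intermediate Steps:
$X{\left(V \right)} = -2$ ($X{\left(V \right)} = -3 + \frac{1}{5 - 4} = -3 + 1^{-1} = -3 + 1 = -2$)
$y{\left(X{\left(2 \right)} \right)} - 73 = -2 - 73 = -75$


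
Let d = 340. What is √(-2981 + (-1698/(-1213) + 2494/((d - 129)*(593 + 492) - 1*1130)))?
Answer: 7*I*√4643104087191349605/276327465 ≈ 54.586*I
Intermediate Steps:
√(-2981 + (-1698/(-1213) + 2494/((d - 129)*(593 + 492) - 1*1130))) = √(-2981 + (-1698/(-1213) + 2494/((340 - 129)*(593 + 492) - 1*1130))) = √(-2981 + (-1698*(-1/1213) + 2494/(211*1085 - 1130))) = √(-2981 + (1698/1213 + 2494/(228935 - 1130))) = √(-2981 + (1698/1213 + 2494/227805)) = √(-2981 + 389838112/276327465) = √(-823342335053/276327465) = 7*I*√4643104087191349605/276327465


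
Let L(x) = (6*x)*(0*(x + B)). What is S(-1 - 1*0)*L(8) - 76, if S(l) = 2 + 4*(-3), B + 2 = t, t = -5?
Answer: -76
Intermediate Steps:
B = -7 (B = -2 - 5 = -7)
S(l) = -10 (S(l) = 2 - 12 = -10)
L(x) = 0 (L(x) = (6*x)*(0*(x - 7)) = (6*x)*(0*(-7 + x)) = (6*x)*0 = 0)
S(-1 - 1*0)*L(8) - 76 = -10*0 - 76 = 0 - 76 = -76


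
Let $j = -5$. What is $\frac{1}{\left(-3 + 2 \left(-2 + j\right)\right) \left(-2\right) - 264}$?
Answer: $- \frac{1}{230} \approx -0.0043478$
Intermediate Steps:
$\frac{1}{\left(-3 + 2 \left(-2 + j\right)\right) \left(-2\right) - 264} = \frac{1}{\left(-3 + 2 \left(-2 - 5\right)\right) \left(-2\right) - 264} = \frac{1}{\left(-3 + 2 \left(-7\right)\right) \left(-2\right) - 264} = \frac{1}{\left(-3 - 14\right) \left(-2\right) - 264} = \frac{1}{\left(-17\right) \left(-2\right) - 264} = \frac{1}{34 - 264} = \frac{1}{-230} = - \frac{1}{230}$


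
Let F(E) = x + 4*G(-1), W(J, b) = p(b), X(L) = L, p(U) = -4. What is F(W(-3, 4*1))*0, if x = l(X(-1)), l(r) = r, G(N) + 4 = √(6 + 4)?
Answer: 0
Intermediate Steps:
G(N) = -4 + √10 (G(N) = -4 + √(6 + 4) = -4 + √10)
x = -1
W(J, b) = -4
F(E) = -17 + 4*√10 (F(E) = -1 + 4*(-4 + √10) = -1 + (-16 + 4*√10) = -17 + 4*√10)
F(W(-3, 4*1))*0 = (-17 + 4*√10)*0 = 0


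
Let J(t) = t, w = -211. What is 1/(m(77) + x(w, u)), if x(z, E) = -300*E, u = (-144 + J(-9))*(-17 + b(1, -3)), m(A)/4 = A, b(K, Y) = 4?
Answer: -1/596392 ≈ -1.6767e-6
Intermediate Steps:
m(A) = 4*A
u = 1989 (u = (-144 - 9)*(-17 + 4) = -153*(-13) = 1989)
1/(m(77) + x(w, u)) = 1/(4*77 - 300*1989) = 1/(308 - 596700) = 1/(-596392) = -1/596392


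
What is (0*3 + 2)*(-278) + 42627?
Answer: 42071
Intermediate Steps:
(0*3 + 2)*(-278) + 42627 = (0 + 2)*(-278) + 42627 = 2*(-278) + 42627 = -556 + 42627 = 42071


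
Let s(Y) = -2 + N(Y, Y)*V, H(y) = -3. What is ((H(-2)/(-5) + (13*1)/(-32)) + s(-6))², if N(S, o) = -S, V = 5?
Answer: 20349121/25600 ≈ 794.89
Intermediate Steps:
s(Y) = -2 - 5*Y (s(Y) = -2 - Y*5 = -2 - 5*Y)
((H(-2)/(-5) + (13*1)/(-32)) + s(-6))² = ((-3/(-5) + (13*1)/(-32)) + (-2 - 5*(-6)))² = ((-3*(-⅕) + 13*(-1/32)) + (-2 + 30))² = ((⅗ - 13/32) + 28)² = (31/160 + 28)² = (4511/160)² = 20349121/25600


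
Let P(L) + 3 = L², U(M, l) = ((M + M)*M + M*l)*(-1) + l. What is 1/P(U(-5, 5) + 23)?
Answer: ⅙ ≈ 0.16667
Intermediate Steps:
U(M, l) = l - 2*M² - M*l (U(M, l) = ((2*M)*M + M*l)*(-1) + l = (2*M² + M*l)*(-1) + l = (-2*M² - M*l) + l = l - 2*M² - M*l)
P(L) = -3 + L²
1/P(U(-5, 5) + 23) = 1/(-3 + ((5 - 2*(-5)² - 1*(-5)*5) + 23)²) = 1/(-3 + ((5 - 2*25 + 25) + 23)²) = 1/(-3 + ((5 - 50 + 25) + 23)²) = 1/(-3 + (-20 + 23)²) = 1/(-3 + 3²) = 1/(-3 + 9) = 1/6 = ⅙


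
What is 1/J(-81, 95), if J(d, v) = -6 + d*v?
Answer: -1/7701 ≈ -0.00012985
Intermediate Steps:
1/J(-81, 95) = 1/(-6 - 81*95) = 1/(-6 - 7695) = 1/(-7701) = -1/7701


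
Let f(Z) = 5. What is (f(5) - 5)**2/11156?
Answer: 0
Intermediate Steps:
(f(5) - 5)**2/11156 = (5 - 5)**2/11156 = 0**2*(1/11156) = 0*(1/11156) = 0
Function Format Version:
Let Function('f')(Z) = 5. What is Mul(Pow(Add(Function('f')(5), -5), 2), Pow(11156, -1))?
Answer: 0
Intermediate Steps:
Mul(Pow(Add(Function('f')(5), -5), 2), Pow(11156, -1)) = Mul(Pow(Add(5, -5), 2), Pow(11156, -1)) = Mul(Pow(0, 2), Rational(1, 11156)) = Mul(0, Rational(1, 11156)) = 0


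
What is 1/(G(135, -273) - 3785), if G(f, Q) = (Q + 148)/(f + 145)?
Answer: -56/211985 ≈ -0.00026417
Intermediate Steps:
G(f, Q) = (148 + Q)/(145 + f)
1/(G(135, -273) - 3785) = 1/((148 - 273)/(145 + 135) - 3785) = 1/(-125/280 - 3785) = 1/((1/280)*(-125) - 3785) = 1/(-25/56 - 3785) = 1/(-211985/56) = -56/211985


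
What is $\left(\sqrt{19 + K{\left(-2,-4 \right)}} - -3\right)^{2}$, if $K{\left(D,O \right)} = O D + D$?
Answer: $64$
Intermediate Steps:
$K{\left(D,O \right)} = D + D O$ ($K{\left(D,O \right)} = D O + D = D + D O$)
$\left(\sqrt{19 + K{\left(-2,-4 \right)}} - -3\right)^{2} = \left(\sqrt{19 - 2 \left(1 - 4\right)} - -3\right)^{2} = \left(\sqrt{19 - -6} + \left(4 - 1\right)\right)^{2} = \left(\sqrt{19 + 6} + 3\right)^{2} = \left(\sqrt{25} + 3\right)^{2} = \left(5 + 3\right)^{2} = 8^{2} = 64$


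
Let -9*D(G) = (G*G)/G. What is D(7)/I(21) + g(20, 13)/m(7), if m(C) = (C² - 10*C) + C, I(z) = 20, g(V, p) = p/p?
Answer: -139/1260 ≈ -0.11032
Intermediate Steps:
g(V, p) = 1
D(G) = -G/9 (D(G) = -G*G/(9*G) = -G²/(9*G) = -G/9)
m(C) = C² - 9*C
D(7)/I(21) + g(20, 13)/m(7) = -⅑*7/20 + 1/(7*(-9 + 7)) = -7/9*1/20 + 1/(7*(-2)) = -7/180 + 1/(-14) = -7/180 + 1*(-1/14) = -7/180 - 1/14 = -139/1260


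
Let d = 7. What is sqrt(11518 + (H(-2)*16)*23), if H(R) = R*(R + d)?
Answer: sqrt(7838) ≈ 88.532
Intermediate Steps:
H(R) = R*(7 + R) (H(R) = R*(R + 7) = R*(7 + R))
sqrt(11518 + (H(-2)*16)*23) = sqrt(11518 + (-2*(7 - 2)*16)*23) = sqrt(11518 + (-2*5*16)*23) = sqrt(11518 - 10*16*23) = sqrt(11518 - 160*23) = sqrt(11518 - 3680) = sqrt(7838)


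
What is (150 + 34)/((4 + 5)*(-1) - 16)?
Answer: -184/25 ≈ -7.3600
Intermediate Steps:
(150 + 34)/((4 + 5)*(-1) - 16) = 184/(9*(-1) - 16) = 184/(-9 - 16) = 184/(-25) = 184*(-1/25) = -184/25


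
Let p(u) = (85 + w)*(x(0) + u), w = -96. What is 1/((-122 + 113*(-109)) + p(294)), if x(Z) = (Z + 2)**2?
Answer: -1/15717 ≈ -6.3625e-5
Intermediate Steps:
x(Z) = (2 + Z)**2
p(u) = -44 - 11*u (p(u) = (85 - 96)*((2 + 0)**2 + u) = -11*(2**2 + u) = -11*(4 + u) = -44 - 11*u)
1/((-122 + 113*(-109)) + p(294)) = 1/((-122 + 113*(-109)) + (-44 - 11*294)) = 1/((-122 - 12317) + (-44 - 3234)) = 1/(-12439 - 3278) = 1/(-15717) = -1/15717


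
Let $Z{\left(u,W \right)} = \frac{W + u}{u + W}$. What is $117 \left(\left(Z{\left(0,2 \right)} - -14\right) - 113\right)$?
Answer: $-11466$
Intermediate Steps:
$Z{\left(u,W \right)} = 1$ ($Z{\left(u,W \right)} = \frac{W + u}{W + u} = 1$)
$117 \left(\left(Z{\left(0,2 \right)} - -14\right) - 113\right) = 117 \left(\left(1 - -14\right) - 113\right) = 117 \left(\left(1 + 14\right) - 113\right) = 117 \left(15 - 113\right) = 117 \left(-98\right) = -11466$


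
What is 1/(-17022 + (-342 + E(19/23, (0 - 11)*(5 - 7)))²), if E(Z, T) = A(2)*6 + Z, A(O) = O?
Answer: 529/48315403 ≈ 1.0949e-5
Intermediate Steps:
E(Z, T) = 12 + Z (E(Z, T) = 2*6 + Z = 12 + Z)
1/(-17022 + (-342 + E(19/23, (0 - 11)*(5 - 7)))²) = 1/(-17022 + (-342 + (12 + 19/23))²) = 1/(-17022 + (-342 + 295/23)²) = 1/(-17022 + (-7571/23)²) = 1/(-17022 + 57320041/529) = 1/(48315403/529) = 529/48315403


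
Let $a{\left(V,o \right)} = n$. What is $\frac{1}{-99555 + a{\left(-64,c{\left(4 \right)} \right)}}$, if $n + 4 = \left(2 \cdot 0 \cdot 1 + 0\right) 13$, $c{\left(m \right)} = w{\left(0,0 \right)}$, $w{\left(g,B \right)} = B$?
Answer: $- \frac{1}{99559} \approx -1.0044 \cdot 10^{-5}$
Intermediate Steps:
$c{\left(m \right)} = 0$
$n = -4$ ($n = -4 + \left(2 \cdot 0 \cdot 1 + 0\right) 13 = -4 + \left(0 \cdot 1 + 0\right) 13 = -4 + \left(0 + 0\right) 13 = -4 + 0 \cdot 13 = -4 + 0 = -4$)
$a{\left(V,o \right)} = -4$
$\frac{1}{-99555 + a{\left(-64,c{\left(4 \right)} \right)}} = \frac{1}{-99555 - 4} = \frac{1}{-99559} = - \frac{1}{99559}$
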